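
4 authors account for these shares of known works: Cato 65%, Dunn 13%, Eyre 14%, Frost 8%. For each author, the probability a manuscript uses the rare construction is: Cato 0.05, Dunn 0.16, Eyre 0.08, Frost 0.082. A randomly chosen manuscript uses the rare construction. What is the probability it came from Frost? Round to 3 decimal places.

0.092

By Bayes' rule, posterior ∝ prior × likelihood:
  Cato: 0.65 × 0.05 = 0.0325
  Dunn: 0.13 × 0.16 = 0.0208
  Eyre: 0.14 × 0.08 = 0.0112
  Frost: 0.08 × 0.082 = 0.00656
Sum = 0.07106.
P(Frost | evidence) = 0.00656 / 0.07106 ≈ 0.092.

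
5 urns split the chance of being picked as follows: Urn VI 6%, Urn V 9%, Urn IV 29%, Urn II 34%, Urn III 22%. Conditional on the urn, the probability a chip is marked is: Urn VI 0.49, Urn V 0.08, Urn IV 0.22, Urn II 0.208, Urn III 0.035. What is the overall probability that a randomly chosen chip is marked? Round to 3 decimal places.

Compute prior × likelihood for every hypothesis:
  Urn VI: 0.06 × 0.49 = 0.0294
  Urn V: 0.09 × 0.08 = 0.0072
  Urn IV: 0.29 × 0.22 = 0.0638
  Urn II: 0.34 × 0.208 = 0.07072
  Urn III: 0.22 × 0.035 = 0.0077
P(marked) = 0.0294 + 0.0072 + 0.0638 + 0.07072 + 0.0077 = 0.17882 → 0.179.

0.179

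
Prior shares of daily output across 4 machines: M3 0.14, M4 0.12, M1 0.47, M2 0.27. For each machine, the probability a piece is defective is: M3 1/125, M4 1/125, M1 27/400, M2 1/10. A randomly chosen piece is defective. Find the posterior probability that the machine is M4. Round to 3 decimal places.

Prior × likelihood for each hypothesis:
  M3: 0.14 × 0.008 = 0.00112
  M4: 0.12 × 0.008 = 0.00096
  M1: 0.47 × 0.0675 = 0.031725
  M2: 0.27 × 0.1 = 0.027
Normalizing constant = 0.060805.
P(M4 | evidence) = 0.00096 / 0.060805 ≈ 0.016.

0.016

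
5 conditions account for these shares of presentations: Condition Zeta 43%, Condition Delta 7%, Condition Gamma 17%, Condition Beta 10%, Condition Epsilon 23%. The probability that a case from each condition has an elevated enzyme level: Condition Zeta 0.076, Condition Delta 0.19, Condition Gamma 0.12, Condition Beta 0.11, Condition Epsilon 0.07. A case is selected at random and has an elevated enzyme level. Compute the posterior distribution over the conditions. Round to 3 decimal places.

Unnormalized posteriors (prior × likelihood):
  Condition Zeta: 0.43 × 0.076 = 0.03268
  Condition Delta: 0.07 × 0.19 = 0.0133
  Condition Gamma: 0.17 × 0.12 = 0.0204
  Condition Beta: 0.1 × 0.11 = 0.011
  Condition Epsilon: 0.23 × 0.07 = 0.0161
Total = 0.09348.
P(Condition Zeta | elevated) = 0.03268/0.09348 ≈ 0.350
P(Condition Delta | elevated) = 0.0133/0.09348 ≈ 0.142
P(Condition Gamma | elevated) = 0.0204/0.09348 ≈ 0.218
P(Condition Beta | elevated) = 0.011/0.09348 ≈ 0.118
P(Condition Epsilon | elevated) = 0.0161/0.09348 ≈ 0.172

Condition Zeta 0.350, Condition Delta 0.142, Condition Gamma 0.218, Condition Beta 0.118, Condition Epsilon 0.172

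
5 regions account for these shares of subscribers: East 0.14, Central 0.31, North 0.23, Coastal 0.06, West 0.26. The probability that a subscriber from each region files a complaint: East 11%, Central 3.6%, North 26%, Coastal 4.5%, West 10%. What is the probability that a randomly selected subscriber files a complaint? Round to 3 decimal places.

By Bayes' rule, posterior ∝ prior × likelihood:
  East: 0.14 × 0.11 = 0.0154
  Central: 0.31 × 0.036 = 0.01116
  North: 0.23 × 0.26 = 0.0598
  Coastal: 0.06 × 0.045 = 0.0027
  West: 0.26 × 0.1 = 0.026
P(complaint) = 0.0154 + 0.01116 + 0.0598 + 0.0027 + 0.026 = 0.11506 → 0.115.

0.115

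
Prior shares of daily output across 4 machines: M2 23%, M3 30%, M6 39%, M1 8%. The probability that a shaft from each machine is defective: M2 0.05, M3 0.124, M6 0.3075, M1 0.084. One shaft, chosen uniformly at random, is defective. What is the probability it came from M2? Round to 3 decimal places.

Compute prior × likelihood for every hypothesis:
  M2: 0.23 × 0.05 = 0.0115
  M3: 0.3 × 0.124 = 0.0372
  M6: 0.39 × 0.3075 = 0.119925
  M1: 0.08 × 0.084 = 0.00672
Total = 0.175345.
P(M2 | evidence) = 0.0115 / 0.175345 ≈ 0.066.

0.066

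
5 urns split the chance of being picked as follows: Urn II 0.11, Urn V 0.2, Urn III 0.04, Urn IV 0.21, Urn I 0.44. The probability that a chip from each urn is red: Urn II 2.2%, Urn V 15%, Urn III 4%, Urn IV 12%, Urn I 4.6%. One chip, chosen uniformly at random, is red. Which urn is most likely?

Urn V

Prior × likelihood for each hypothesis:
  Urn II: 0.11 × 0.022 = 0.00242
  Urn V: 0.2 × 0.15 = 0.03
  Urn III: 0.04 × 0.04 = 0.0016
  Urn IV: 0.21 × 0.12 = 0.0252
  Urn I: 0.44 × 0.046 = 0.02024
Normalizing constant = 0.07946.
Largest term belongs to Urn V, so Urn V is most probable.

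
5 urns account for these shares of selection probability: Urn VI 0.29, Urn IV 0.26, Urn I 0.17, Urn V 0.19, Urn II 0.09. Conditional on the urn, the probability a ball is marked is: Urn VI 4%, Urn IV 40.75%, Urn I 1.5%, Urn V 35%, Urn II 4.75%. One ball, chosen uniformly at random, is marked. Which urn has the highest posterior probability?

Urn IV

Prior × likelihood for each hypothesis:
  Urn VI: 0.29 × 0.04 = 0.0116
  Urn IV: 0.26 × 0.4075 = 0.10595
  Urn I: 0.17 × 0.015 = 0.00255
  Urn V: 0.19 × 0.35 = 0.0665
  Urn II: 0.09 × 0.0475 = 0.004275
Total = 0.190875.
Largest term belongs to Urn IV, so Urn IV is most probable.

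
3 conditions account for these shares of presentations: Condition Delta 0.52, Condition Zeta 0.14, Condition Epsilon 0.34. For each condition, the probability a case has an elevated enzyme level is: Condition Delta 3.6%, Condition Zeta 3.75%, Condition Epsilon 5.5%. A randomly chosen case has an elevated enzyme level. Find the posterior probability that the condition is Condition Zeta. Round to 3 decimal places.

0.123

Prior × likelihood for each hypothesis:
  Condition Delta: 0.52 × 0.036 = 0.01872
  Condition Zeta: 0.14 × 0.0375 = 0.00525
  Condition Epsilon: 0.34 × 0.055 = 0.0187
Normalizing constant = 0.04267.
P(Condition Zeta | evidence) = 0.00525 / 0.04267 ≈ 0.123.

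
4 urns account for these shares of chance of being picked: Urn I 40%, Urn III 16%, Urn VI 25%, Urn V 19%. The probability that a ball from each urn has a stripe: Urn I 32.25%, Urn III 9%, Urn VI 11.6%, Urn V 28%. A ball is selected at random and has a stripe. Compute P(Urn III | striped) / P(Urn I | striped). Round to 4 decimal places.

0.1116

Prior × likelihood for each hypothesis:
  Urn I: 0.4 × 0.3225 = 0.129
  Urn III: 0.16 × 0.09 = 0.0144
  Urn VI: 0.25 × 0.116 = 0.029
  Urn V: 0.19 × 0.28 = 0.0532
Normalizing constant = 0.2256.
The ratio is 0.0144 / 0.129 (the normalizer cancels) = 0.1116.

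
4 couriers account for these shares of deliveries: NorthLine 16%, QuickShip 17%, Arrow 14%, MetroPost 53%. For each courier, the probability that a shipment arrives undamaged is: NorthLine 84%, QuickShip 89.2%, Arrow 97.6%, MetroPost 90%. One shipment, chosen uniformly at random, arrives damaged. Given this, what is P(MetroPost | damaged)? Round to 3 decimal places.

0.528

Taking complements, P(damaged | each) = NorthLine 0.16, QuickShip 0.108, Arrow 0.024, MetroPost 0.1.
Unnormalized posteriors (prior × likelihood):
  NorthLine: 0.16 × 0.16 = 0.0256
  QuickShip: 0.17 × 0.108 = 0.01836
  Arrow: 0.14 × 0.024 = 0.00336
  MetroPost: 0.53 × 0.1 = 0.053
Normalizing constant = 0.10032.
P(MetroPost | evidence) = 0.053 / 0.10032 ≈ 0.528.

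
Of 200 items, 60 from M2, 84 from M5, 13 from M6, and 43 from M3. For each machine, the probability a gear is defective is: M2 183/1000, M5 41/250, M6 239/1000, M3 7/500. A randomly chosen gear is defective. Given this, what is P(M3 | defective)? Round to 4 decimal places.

Compute prior × likelihood for every hypothesis:
  M2: 0.3 × 0.183 = 0.0549
  M5: 0.42 × 0.164 = 0.06888
  M6: 0.065 × 0.239 = 0.015535
  M3: 0.215 × 0.014 = 0.00301
Sum = 0.142325.
P(M3 | evidence) = 0.00301 / 0.142325 ≈ 0.0211.

0.0211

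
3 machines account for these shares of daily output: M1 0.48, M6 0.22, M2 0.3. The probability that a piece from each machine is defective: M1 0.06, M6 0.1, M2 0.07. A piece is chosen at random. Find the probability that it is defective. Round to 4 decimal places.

Compute prior × likelihood for every hypothesis:
  M1: 0.48 × 0.06 = 0.0288
  M6: 0.22 × 0.1 = 0.022
  M2: 0.3 × 0.07 = 0.021
P(defective) = 0.0288 + 0.022 + 0.021 = 0.0718 → 0.0718.

0.0718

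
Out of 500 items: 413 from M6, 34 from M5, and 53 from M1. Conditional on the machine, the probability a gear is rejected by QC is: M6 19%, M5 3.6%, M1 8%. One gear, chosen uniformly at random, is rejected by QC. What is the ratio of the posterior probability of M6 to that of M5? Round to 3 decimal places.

64.109

Compute prior × likelihood for every hypothesis:
  M6: 0.826 × 0.19 = 0.15694
  M5: 0.068 × 0.036 = 0.002448
  M1: 0.106 × 0.08 = 0.00848
Total = 0.167868.
The ratio is 0.15694 / 0.002448 (the normalizer cancels) = 64.109.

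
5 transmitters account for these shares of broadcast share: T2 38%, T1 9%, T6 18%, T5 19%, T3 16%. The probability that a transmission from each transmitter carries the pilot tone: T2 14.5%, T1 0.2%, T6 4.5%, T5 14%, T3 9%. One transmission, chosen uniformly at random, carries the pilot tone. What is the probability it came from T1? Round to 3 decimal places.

0.002

Compute prior × likelihood for every hypothesis:
  T2: 0.38 × 0.145 = 0.0551
  T1: 0.09 × 0.002 = 0.00018
  T6: 0.18 × 0.045 = 0.0081
  T5: 0.19 × 0.14 = 0.0266
  T3: 0.16 × 0.09 = 0.0144
Normalizing constant = 0.10438.
P(T1 | evidence) = 0.00018 / 0.10438 ≈ 0.002.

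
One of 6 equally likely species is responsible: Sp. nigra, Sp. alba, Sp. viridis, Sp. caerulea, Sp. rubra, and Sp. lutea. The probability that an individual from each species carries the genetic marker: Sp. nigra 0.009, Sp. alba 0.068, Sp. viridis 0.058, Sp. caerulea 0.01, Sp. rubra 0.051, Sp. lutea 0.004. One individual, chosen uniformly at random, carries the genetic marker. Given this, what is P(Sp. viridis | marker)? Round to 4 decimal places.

With a uniform prior (1/6 each), posterior ∝ likelihood:
  Sp. nigra: 0.009
  Sp. alba: 0.068
  Sp. viridis: 0.058
  Sp. caerulea: 0.01
  Sp. rubra: 0.051
  Sp. lutea: 0.004
Total = 0.2.
P(Sp. viridis | evidence) = 0.058 / 0.2 ≈ 0.2900.

0.2900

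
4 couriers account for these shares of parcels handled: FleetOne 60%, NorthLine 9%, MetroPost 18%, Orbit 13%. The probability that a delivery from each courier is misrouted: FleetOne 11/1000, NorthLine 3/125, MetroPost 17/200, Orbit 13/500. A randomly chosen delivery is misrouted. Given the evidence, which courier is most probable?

Compute prior × likelihood for every hypothesis:
  FleetOne: 0.6 × 0.011 = 0.0066
  NorthLine: 0.09 × 0.024 = 0.00216
  MetroPost: 0.18 × 0.085 = 0.0153
  Orbit: 0.13 × 0.026 = 0.00338
Sum = 0.02744.
Largest term belongs to MetroPost, so MetroPost is most probable.

MetroPost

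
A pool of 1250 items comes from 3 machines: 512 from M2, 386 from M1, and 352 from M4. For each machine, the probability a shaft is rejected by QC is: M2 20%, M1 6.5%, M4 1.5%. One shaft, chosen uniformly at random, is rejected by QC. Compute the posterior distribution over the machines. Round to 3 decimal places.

M2 0.771, M1 0.189, M4 0.040

Compute prior × likelihood for every hypothesis:
  M2: 0.4096 × 0.2 = 0.08192
  M1: 0.3088 × 0.065 = 0.020072
  M4: 0.2816 × 0.015 = 0.004224
Sum = 0.106216.
P(M2 | rejected) = 0.08192/0.106216 ≈ 0.771
P(M1 | rejected) = 0.020072/0.106216 ≈ 0.189
P(M4 | rejected) = 0.004224/0.106216 ≈ 0.040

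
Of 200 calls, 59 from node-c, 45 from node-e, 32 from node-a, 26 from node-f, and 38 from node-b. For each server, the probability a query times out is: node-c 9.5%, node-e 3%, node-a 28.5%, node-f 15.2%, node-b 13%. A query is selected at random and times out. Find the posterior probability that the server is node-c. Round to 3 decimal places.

By Bayes' rule, posterior ∝ prior × likelihood:
  node-c: 0.295 × 0.095 = 0.028025
  node-e: 0.225 × 0.03 = 0.00675
  node-a: 0.16 × 0.285 = 0.0456
  node-f: 0.13 × 0.152 = 0.01976
  node-b: 0.19 × 0.13 = 0.0247
Total = 0.124835.
P(node-c | evidence) = 0.028025 / 0.124835 ≈ 0.224.

0.224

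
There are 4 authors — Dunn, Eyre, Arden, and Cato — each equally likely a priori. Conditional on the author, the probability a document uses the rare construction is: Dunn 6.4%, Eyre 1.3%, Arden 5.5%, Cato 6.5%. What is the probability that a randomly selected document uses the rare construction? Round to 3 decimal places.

With a uniform prior (1/4 each), posterior ∝ likelihood:
  Dunn: 0.064
  Eyre: 0.013
  Arden: 0.055
  Cato: 0.065
P(rare-form) = (1/4) × (0.064 + 0.013 + 0.055 + 0.065) = 0.197/4 ≈ 0.049.

0.049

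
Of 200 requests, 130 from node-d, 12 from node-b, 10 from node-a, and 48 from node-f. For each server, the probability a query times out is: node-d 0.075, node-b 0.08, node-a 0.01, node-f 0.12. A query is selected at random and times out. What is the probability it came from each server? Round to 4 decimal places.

By Bayes' rule, posterior ∝ prior × likelihood:
  node-d: 0.65 × 0.075 = 0.04875
  node-b: 0.06 × 0.08 = 0.0048
  node-a: 0.05 × 0.01 = 0.0005
  node-f: 0.24 × 0.12 = 0.0288
Sum = 0.08285.
P(node-d | timeout) = 0.04875/0.08285 ≈ 0.5884
P(node-b | timeout) = 0.0048/0.08285 ≈ 0.0579
P(node-a | timeout) = 0.0005/0.08285 ≈ 0.0060
P(node-f | timeout) = 0.0288/0.08285 ≈ 0.3476

node-d 0.5884, node-b 0.0579, node-a 0.0060, node-f 0.3476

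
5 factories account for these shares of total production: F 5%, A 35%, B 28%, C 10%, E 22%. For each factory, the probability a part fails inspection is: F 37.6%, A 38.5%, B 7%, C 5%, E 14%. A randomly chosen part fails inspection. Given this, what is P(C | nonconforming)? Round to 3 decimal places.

0.024

By Bayes' rule, posterior ∝ prior × likelihood:
  F: 0.05 × 0.376 = 0.0188
  A: 0.35 × 0.385 = 0.13475
  B: 0.28 × 0.07 = 0.0196
  C: 0.1 × 0.05 = 0.005
  E: 0.22 × 0.14 = 0.0308
Total = 0.20895.
P(C | evidence) = 0.005 / 0.20895 ≈ 0.024.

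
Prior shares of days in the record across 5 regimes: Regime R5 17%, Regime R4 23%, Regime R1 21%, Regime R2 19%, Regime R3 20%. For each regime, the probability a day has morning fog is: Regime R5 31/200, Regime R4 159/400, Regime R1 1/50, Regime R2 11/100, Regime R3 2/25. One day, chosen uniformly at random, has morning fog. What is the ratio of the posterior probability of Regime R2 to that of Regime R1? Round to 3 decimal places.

By Bayes' rule, posterior ∝ prior × likelihood:
  Regime R5: 0.17 × 0.155 = 0.02635
  Regime R4: 0.23 × 0.3975 = 0.091425
  Regime R1: 0.21 × 0.02 = 0.0042
  Regime R2: 0.19 × 0.11 = 0.0209
  Regime R3: 0.2 × 0.08 = 0.016
Normalizing constant = 0.158875.
The ratio is 0.0209 / 0.0042 (the normalizer cancels) = 4.976.

4.976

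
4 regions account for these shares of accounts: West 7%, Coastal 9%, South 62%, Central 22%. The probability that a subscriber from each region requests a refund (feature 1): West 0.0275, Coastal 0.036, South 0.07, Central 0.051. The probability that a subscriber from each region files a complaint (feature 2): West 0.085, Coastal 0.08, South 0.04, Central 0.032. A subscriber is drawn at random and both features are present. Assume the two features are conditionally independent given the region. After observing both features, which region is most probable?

Unnormalized posteriors (prior × likelihood):
  West: 0.07 × 0.0275 × 0.085 = 0.000163625
  Coastal: 0.09 × 0.036 × 0.08 = 0.0002592
  South: 0.62 × 0.07 × 0.04 = 0.001736
  Central: 0.22 × 0.051 × 0.032 = 0.00035904
Sum = 0.002517865.
Largest term belongs to South, so South is most probable.

South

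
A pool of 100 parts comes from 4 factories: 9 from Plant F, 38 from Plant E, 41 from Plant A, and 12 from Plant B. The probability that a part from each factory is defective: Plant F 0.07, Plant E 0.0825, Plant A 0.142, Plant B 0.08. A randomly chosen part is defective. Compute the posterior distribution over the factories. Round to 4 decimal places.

Unnormalized posteriors (prior × likelihood):
  Plant F: 0.09 × 0.07 = 0.0063
  Plant E: 0.38 × 0.0825 = 0.03135
  Plant A: 0.41 × 0.142 = 0.05822
  Plant B: 0.12 × 0.08 = 0.0096
Total = 0.10547.
P(Plant F | defective) = 0.0063/0.10547 ≈ 0.0597
P(Plant E | defective) = 0.03135/0.10547 ≈ 0.2972
P(Plant A | defective) = 0.05822/0.10547 ≈ 0.5520
P(Plant B | defective) = 0.0096/0.10547 ≈ 0.0910

Plant F 0.0597, Plant E 0.2972, Plant A 0.5520, Plant B 0.0910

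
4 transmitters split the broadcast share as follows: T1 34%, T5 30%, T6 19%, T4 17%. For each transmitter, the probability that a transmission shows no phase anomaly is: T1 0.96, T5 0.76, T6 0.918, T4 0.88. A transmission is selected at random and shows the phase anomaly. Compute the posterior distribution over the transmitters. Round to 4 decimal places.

T1 0.1119, T5 0.5922, T6 0.1281, T4 0.1678

Taking complements, P(anomaly | each) = T1 0.04, T5 0.24, T6 0.082, T4 0.12.
Compute prior × likelihood for every hypothesis:
  T1: 0.34 × 0.04 = 0.0136
  T5: 0.3 × 0.24 = 0.072
  T6: 0.19 × 0.082 = 0.01558
  T4: 0.17 × 0.12 = 0.0204
Total = 0.12158.
P(T1 | anomaly) = 0.0136/0.12158 ≈ 0.1119
P(T5 | anomaly) = 0.072/0.12158 ≈ 0.5922
P(T6 | anomaly) = 0.01558/0.12158 ≈ 0.1281
P(T4 | anomaly) = 0.0204/0.12158 ≈ 0.1678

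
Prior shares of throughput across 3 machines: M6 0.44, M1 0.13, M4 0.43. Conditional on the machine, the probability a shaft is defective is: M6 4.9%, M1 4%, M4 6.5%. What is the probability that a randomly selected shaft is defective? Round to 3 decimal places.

0.055

Compute prior × likelihood for every hypothesis:
  M6: 0.44 × 0.049 = 0.02156
  M1: 0.13 × 0.04 = 0.0052
  M4: 0.43 × 0.065 = 0.02795
P(defective) = 0.02156 + 0.0052 + 0.02795 = 0.05471 → 0.055.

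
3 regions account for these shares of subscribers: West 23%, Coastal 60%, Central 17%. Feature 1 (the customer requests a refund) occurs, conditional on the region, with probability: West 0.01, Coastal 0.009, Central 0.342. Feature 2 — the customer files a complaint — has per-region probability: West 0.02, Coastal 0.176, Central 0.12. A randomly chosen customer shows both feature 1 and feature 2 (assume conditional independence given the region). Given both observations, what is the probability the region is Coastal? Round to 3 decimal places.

By Bayes' rule, posterior ∝ prior × likelihood:
  West: 0.23 × 0.01 × 0.02 = 0.000046
  Coastal: 0.6 × 0.009 × 0.176 = 0.0009504
  Central: 0.17 × 0.342 × 0.12 = 0.0069768
Normalizing constant = 0.0079732.
P(Coastal | evidence) = 0.0009504 / 0.0079732 ≈ 0.119.

0.119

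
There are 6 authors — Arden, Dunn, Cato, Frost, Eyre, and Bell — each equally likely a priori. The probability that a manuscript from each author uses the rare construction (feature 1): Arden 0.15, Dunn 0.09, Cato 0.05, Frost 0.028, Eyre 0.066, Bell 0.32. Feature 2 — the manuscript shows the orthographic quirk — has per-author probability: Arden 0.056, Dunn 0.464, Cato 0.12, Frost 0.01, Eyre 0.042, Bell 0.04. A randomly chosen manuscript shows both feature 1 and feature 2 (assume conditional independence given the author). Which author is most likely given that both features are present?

Since the prior is uniform, the posterior is proportional to the likelihood:
  Arden: 0.15 × 0.056 = 0.0084
  Dunn: 0.09 × 0.464 = 0.04176
  Cato: 0.05 × 0.12 = 0.006
  Frost: 0.028 × 0.01 = 0.00028
  Eyre: 0.066 × 0.042 = 0.002772
  Bell: 0.32 × 0.04 = 0.0128
Sum = 0.072012.
Largest term belongs to Dunn, so Dunn is most probable.

Dunn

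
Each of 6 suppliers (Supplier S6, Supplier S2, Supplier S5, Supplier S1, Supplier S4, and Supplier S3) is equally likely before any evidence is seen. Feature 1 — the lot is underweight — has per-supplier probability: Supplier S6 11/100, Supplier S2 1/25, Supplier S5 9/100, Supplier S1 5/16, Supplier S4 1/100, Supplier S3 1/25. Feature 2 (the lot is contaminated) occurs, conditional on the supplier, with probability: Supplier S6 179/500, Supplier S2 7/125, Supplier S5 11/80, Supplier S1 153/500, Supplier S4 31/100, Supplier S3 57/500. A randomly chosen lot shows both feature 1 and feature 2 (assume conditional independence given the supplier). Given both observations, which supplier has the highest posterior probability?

With a uniform prior (1/6 each), posterior ∝ likelihood:
  Supplier S6: 0.11 × 0.358 = 0.03938
  Supplier S2: 0.04 × 0.056 = 0.00224
  Supplier S5: 0.09 × 0.1375 = 0.012375
  Supplier S1: 0.3125 × 0.306 = 0.095625
  Supplier S4: 0.01 × 0.31 = 0.0031
  Supplier S3: 0.04 × 0.114 = 0.00456
Total = 0.15728.
Largest term belongs to Supplier S1, so Supplier S1 is most probable.

Supplier S1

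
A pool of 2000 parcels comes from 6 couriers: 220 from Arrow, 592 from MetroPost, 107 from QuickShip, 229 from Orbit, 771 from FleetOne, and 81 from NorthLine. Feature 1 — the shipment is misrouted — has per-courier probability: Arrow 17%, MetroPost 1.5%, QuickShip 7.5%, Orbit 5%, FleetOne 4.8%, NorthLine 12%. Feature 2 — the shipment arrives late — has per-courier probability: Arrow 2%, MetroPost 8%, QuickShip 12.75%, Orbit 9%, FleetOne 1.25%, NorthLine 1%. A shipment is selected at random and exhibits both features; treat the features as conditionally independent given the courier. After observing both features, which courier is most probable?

Orbit

Unnormalized posteriors (prior × likelihood):
  Arrow: 0.11 × 0.17 × 0.02 = 0.000374
  MetroPost: 0.296 × 0.015 × 0.08 = 0.0003552
  QuickShip: 0.0535 × 0.075 × 0.1275 = 0.00051159375
  Orbit: 0.1145 × 0.05 × 0.09 = 0.00051525
  FleetOne: 0.3855 × 0.048 × 0.0125 = 0.0002313
  NorthLine: 0.0405 × 0.12 × 0.01 = 0.0000486
Total = 0.00203594375.
Largest term belongs to Orbit, so Orbit is most probable.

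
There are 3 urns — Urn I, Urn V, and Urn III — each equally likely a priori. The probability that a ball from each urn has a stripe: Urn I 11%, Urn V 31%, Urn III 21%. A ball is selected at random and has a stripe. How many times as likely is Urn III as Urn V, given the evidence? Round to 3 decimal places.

0.677

With a uniform prior (1/3 each), posterior ∝ likelihood:
  Urn I: 0.11
  Urn V: 0.31
  Urn III: 0.21
Sum = 0.63.
The ratio is 0.21 / 0.31 (the normalizer cancels) = 0.677.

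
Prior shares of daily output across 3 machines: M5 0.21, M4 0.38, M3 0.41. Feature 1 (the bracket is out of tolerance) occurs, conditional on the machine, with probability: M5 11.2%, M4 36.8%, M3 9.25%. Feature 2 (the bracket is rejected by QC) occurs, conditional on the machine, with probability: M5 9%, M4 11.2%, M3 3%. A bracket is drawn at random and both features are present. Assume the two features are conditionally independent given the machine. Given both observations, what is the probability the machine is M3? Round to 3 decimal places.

Unnormalized posteriors (prior × likelihood):
  M5: 0.21 × 0.112 × 0.09 = 0.0021168
  M4: 0.38 × 0.368 × 0.112 = 0.01566208
  M3: 0.41 × 0.0925 × 0.03 = 0.00113775
Normalizing constant = 0.01891663.
P(M3 | evidence) = 0.00113775 / 0.01891663 ≈ 0.060.

0.060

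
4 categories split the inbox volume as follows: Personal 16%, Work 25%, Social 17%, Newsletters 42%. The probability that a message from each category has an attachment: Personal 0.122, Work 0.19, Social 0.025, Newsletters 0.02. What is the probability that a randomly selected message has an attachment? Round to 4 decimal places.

Prior × likelihood for each hypothesis:
  Personal: 0.16 × 0.122 = 0.01952
  Work: 0.25 × 0.19 = 0.0475
  Social: 0.17 × 0.025 = 0.00425
  Newsletters: 0.42 × 0.02 = 0.0084
P(attachment) = 0.01952 + 0.0475 + 0.00425 + 0.0084 = 0.07967 → 0.0797.

0.0797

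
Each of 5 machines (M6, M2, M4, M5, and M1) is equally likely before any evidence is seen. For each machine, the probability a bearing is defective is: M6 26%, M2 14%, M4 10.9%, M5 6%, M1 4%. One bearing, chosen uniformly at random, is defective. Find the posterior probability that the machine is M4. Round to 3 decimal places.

Since the prior is uniform, the posterior is proportional to the likelihood:
  M6: 0.26
  M2: 0.14
  M4: 0.109
  M5: 0.06
  M1: 0.04
Normalizing constant = 0.609.
P(M4 | evidence) = 0.109 / 0.609 ≈ 0.179.

0.179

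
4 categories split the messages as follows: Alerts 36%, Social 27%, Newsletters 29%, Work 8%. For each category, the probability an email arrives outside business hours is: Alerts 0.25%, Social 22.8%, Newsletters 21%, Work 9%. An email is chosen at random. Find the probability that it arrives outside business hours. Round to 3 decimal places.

0.131

Prior × likelihood for each hypothesis:
  Alerts: 0.36 × 0.0025 = 0.0009
  Social: 0.27 × 0.228 = 0.06156
  Newsletters: 0.29 × 0.21 = 0.0609
  Work: 0.08 × 0.09 = 0.0072
P(off-hours) = 0.0009 + 0.06156 + 0.0609 + 0.0072 = 0.13056 → 0.131.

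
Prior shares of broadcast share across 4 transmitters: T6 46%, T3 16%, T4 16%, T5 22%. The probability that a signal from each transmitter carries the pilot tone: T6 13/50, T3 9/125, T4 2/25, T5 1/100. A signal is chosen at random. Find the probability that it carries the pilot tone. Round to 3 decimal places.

Unnormalized posteriors (prior × likelihood):
  T6: 0.46 × 0.26 = 0.1196
  T3: 0.16 × 0.072 = 0.01152
  T4: 0.16 × 0.08 = 0.0128
  T5: 0.22 × 0.01 = 0.0022
P(pilot) = 0.1196 + 0.01152 + 0.0128 + 0.0022 = 0.14612 → 0.146.

0.146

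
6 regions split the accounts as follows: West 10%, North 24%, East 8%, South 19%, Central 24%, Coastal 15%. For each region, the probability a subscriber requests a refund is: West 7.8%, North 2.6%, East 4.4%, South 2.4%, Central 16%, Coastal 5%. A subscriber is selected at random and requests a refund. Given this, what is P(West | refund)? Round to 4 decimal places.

0.1147

By Bayes' rule, posterior ∝ prior × likelihood:
  West: 0.1 × 0.078 = 0.0078
  North: 0.24 × 0.026 = 0.00624
  East: 0.08 × 0.044 = 0.00352
  South: 0.19 × 0.024 = 0.00456
  Central: 0.24 × 0.16 = 0.0384
  Coastal: 0.15 × 0.05 = 0.0075
Sum = 0.06802.
P(West | evidence) = 0.0078 / 0.06802 ≈ 0.1147.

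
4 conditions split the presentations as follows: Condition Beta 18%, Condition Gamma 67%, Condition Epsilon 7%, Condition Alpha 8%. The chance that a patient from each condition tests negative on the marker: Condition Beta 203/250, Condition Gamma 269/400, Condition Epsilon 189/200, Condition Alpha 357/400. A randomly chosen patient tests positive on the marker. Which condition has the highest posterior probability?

Condition Gamma

Taking complements, P(marker-positive | each) = Condition Beta 0.188, Condition Gamma 0.3275, Condition Epsilon 0.055, Condition Alpha 0.1075.
Prior × likelihood for each hypothesis:
  Condition Beta: 0.18 × 0.188 = 0.03384
  Condition Gamma: 0.67 × 0.3275 = 0.219425
  Condition Epsilon: 0.07 × 0.055 = 0.00385
  Condition Alpha: 0.08 × 0.1075 = 0.0086
Total = 0.265715.
Largest term belongs to Condition Gamma, so Condition Gamma is most probable.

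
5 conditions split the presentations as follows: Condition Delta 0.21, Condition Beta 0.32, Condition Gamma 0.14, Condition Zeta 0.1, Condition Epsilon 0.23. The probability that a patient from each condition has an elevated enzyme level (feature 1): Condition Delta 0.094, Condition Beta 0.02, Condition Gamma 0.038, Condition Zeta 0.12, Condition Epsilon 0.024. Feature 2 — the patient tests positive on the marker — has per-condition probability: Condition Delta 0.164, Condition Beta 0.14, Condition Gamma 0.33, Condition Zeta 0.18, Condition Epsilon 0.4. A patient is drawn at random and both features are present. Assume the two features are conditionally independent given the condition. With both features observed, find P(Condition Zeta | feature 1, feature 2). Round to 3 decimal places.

Unnormalized posteriors (prior × likelihood):
  Condition Delta: 0.21 × 0.094 × 0.164 = 0.00323736
  Condition Beta: 0.32 × 0.02 × 0.14 = 0.000896
  Condition Gamma: 0.14 × 0.038 × 0.33 = 0.0017556
  Condition Zeta: 0.1 × 0.12 × 0.18 = 0.00216
  Condition Epsilon: 0.23 × 0.024 × 0.4 = 0.002208
Normalizing constant = 0.01025696.
P(Condition Zeta | evidence) = 0.00216 / 0.01025696 ≈ 0.211.

0.211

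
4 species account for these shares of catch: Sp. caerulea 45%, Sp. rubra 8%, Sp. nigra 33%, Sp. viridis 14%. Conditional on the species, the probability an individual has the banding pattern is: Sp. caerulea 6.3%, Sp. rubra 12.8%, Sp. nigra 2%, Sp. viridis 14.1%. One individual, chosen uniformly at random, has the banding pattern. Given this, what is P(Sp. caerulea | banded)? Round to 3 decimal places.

By Bayes' rule, posterior ∝ prior × likelihood:
  Sp. caerulea: 0.45 × 0.063 = 0.02835
  Sp. rubra: 0.08 × 0.128 = 0.01024
  Sp. nigra: 0.33 × 0.02 = 0.0066
  Sp. viridis: 0.14 × 0.141 = 0.01974
Total = 0.06493.
P(Sp. caerulea | evidence) = 0.02835 / 0.06493 ≈ 0.437.

0.437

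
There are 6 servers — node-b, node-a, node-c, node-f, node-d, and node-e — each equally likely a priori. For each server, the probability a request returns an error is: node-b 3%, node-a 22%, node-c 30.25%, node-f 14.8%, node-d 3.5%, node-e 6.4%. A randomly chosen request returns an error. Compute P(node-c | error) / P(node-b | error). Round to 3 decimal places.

Since the prior is uniform, the posterior is proportional to the likelihood:
  node-b: 0.03
  node-a: 0.22
  node-c: 0.3025
  node-f: 0.148
  node-d: 0.035
  node-e: 0.064
Total = 0.7995.
The ratio is 0.3025 / 0.03 (the normalizer cancels) = 10.083.

10.083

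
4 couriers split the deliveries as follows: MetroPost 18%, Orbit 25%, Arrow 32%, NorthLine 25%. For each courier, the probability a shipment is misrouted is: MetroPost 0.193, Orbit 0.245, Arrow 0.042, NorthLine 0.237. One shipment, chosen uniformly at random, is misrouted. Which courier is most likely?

Compute prior × likelihood for every hypothesis:
  MetroPost: 0.18 × 0.193 = 0.03474
  Orbit: 0.25 × 0.245 = 0.06125
  Arrow: 0.32 × 0.042 = 0.01344
  NorthLine: 0.25 × 0.237 = 0.05925
Total = 0.16868.
Largest term belongs to Orbit, so Orbit is most probable.

Orbit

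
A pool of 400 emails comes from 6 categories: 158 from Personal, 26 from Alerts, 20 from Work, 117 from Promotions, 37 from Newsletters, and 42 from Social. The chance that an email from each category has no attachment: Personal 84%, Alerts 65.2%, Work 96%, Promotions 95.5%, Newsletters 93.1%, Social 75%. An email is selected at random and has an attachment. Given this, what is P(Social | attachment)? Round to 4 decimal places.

0.1965

Taking complements, P(attachment | each) = Personal 0.16, Alerts 0.348, Work 0.04, Promotions 0.045, Newsletters 0.069, Social 0.25.
Compute prior × likelihood for every hypothesis:
  Personal: 0.395 × 0.16 = 0.0632
  Alerts: 0.065 × 0.348 = 0.02262
  Work: 0.05 × 0.04 = 0.002
  Promotions: 0.2925 × 0.045 = 0.0131625
  Newsletters: 0.0925 × 0.069 = 0.0063825
  Social: 0.105 × 0.25 = 0.02625
Total = 0.133615.
P(Social | evidence) = 0.02625 / 0.133615 ≈ 0.1965.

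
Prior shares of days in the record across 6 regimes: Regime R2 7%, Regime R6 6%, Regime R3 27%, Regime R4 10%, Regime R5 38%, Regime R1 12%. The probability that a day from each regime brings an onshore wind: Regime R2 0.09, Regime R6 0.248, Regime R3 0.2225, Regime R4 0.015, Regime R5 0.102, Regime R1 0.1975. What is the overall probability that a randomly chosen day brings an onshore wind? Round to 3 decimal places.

0.145

Unnormalized posteriors (prior × likelihood):
  Regime R2: 0.07 × 0.09 = 0.0063
  Regime R6: 0.06 × 0.248 = 0.01488
  Regime R3: 0.27 × 0.2225 = 0.060075
  Regime R4: 0.1 × 0.015 = 0.0015
  Regime R5: 0.38 × 0.102 = 0.03876
  Regime R1: 0.12 × 0.1975 = 0.0237
P(onshore) = 0.0063 + 0.01488 + 0.060075 + 0.0015 + 0.03876 + 0.0237 = 0.145215 → 0.145.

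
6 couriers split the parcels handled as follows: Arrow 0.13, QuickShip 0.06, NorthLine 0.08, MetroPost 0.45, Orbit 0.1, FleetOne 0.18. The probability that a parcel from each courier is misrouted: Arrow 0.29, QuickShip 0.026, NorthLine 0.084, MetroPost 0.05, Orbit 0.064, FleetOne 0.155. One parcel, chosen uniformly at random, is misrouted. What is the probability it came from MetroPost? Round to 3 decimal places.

0.219

Prior × likelihood for each hypothesis:
  Arrow: 0.13 × 0.29 = 0.0377
  QuickShip: 0.06 × 0.026 = 0.00156
  NorthLine: 0.08 × 0.084 = 0.00672
  MetroPost: 0.45 × 0.05 = 0.0225
  Orbit: 0.1 × 0.064 = 0.0064
  FleetOne: 0.18 × 0.155 = 0.0279
Normalizing constant = 0.10278.
P(MetroPost | evidence) = 0.0225 / 0.10278 ≈ 0.219.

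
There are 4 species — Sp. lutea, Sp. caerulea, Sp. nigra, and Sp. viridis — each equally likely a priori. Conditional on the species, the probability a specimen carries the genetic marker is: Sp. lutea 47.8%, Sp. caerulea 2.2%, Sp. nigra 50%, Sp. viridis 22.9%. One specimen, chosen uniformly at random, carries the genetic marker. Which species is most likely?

Sp. nigra

With a uniform prior (1/4 each), posterior ∝ likelihood:
  Sp. lutea: 0.478
  Sp. caerulea: 0.022
  Sp. nigra: 0.5
  Sp. viridis: 0.229
Sum = 1.229.
Largest term belongs to Sp. nigra, so Sp. nigra is most probable.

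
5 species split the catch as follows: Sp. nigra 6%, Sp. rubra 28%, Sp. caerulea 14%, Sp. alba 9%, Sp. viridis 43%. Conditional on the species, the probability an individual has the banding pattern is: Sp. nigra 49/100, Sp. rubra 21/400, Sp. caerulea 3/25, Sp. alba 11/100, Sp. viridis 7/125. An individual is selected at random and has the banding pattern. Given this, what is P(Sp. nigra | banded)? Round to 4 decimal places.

0.3099

Compute prior × likelihood for every hypothesis:
  Sp. nigra: 0.06 × 0.49 = 0.0294
  Sp. rubra: 0.28 × 0.0525 = 0.0147
  Sp. caerulea: 0.14 × 0.12 = 0.0168
  Sp. alba: 0.09 × 0.11 = 0.0099
  Sp. viridis: 0.43 × 0.056 = 0.02408
Total = 0.09488.
P(Sp. nigra | evidence) = 0.0294 / 0.09488 ≈ 0.3099.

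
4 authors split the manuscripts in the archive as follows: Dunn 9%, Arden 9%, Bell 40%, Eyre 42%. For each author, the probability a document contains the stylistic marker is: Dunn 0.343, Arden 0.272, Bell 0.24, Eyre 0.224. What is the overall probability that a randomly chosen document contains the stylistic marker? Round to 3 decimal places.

By Bayes' rule, posterior ∝ prior × likelihood:
  Dunn: 0.09 × 0.343 = 0.03087
  Arden: 0.09 × 0.272 = 0.02448
  Bell: 0.4 × 0.24 = 0.096
  Eyre: 0.42 × 0.224 = 0.09408
P(marker) = 0.03087 + 0.02448 + 0.096 + 0.09408 = 0.24543 → 0.245.

0.245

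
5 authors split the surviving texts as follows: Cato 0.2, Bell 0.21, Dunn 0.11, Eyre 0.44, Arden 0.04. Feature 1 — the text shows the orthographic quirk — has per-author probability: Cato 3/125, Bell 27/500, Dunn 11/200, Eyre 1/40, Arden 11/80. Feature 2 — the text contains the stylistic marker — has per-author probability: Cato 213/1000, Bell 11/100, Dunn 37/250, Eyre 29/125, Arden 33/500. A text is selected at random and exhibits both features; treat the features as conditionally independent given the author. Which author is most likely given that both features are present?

Unnormalized posteriors (prior × likelihood):
  Cato: 0.2 × 0.024 × 0.213 = 0.0010224
  Bell: 0.21 × 0.054 × 0.11 = 0.0012474
  Dunn: 0.11 × 0.055 × 0.148 = 0.0008954
  Eyre: 0.44 × 0.025 × 0.232 = 0.002552
  Arden: 0.04 × 0.1375 × 0.066 = 0.000363
Total = 0.0060802.
Largest term belongs to Eyre, so Eyre is most probable.

Eyre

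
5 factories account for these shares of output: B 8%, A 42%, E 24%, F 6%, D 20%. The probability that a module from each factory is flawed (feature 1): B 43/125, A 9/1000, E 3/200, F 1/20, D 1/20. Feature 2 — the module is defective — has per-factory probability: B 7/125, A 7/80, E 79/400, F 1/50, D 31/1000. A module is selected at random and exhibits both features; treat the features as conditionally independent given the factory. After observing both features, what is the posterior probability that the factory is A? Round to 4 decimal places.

Prior × likelihood for each hypothesis:
  B: 0.08 × 0.344 × 0.056 = 0.00154112
  A: 0.42 × 0.009 × 0.0875 = 0.00033075
  E: 0.24 × 0.015 × 0.1975 = 0.000711
  F: 0.06 × 0.05 × 0.02 = 0.00006
  D: 0.2 × 0.05 × 0.031 = 0.00031
Total = 0.00295287.
P(A | evidence) = 0.00033075 / 0.00295287 ≈ 0.1120.

0.1120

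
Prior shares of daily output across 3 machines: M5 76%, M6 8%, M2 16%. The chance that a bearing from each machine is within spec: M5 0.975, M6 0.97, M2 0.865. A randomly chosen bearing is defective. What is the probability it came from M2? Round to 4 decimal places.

Taking complements, P(defective | each) = M5 0.025, M6 0.03, M2 0.135.
By Bayes' rule, posterior ∝ prior × likelihood:
  M5: 0.76 × 0.025 = 0.019
  M6: 0.08 × 0.03 = 0.0024
  M2: 0.16 × 0.135 = 0.0216
Normalizing constant = 0.043.
P(M2 | evidence) = 0.0216 / 0.043 ≈ 0.5023.

0.5023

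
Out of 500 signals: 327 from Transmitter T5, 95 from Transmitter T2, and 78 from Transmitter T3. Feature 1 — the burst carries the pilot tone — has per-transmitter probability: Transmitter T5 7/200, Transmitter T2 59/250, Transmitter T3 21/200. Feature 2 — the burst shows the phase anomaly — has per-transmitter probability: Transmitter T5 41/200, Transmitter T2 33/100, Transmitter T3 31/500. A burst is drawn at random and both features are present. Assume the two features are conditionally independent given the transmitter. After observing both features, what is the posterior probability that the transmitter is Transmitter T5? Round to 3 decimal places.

Prior × likelihood for each hypothesis:
  Transmitter T5: 0.654 × 0.035 × 0.205 = 0.00469245
  Transmitter T2: 0.19 × 0.236 × 0.33 = 0.0147972
  Transmitter T3: 0.156 × 0.105 × 0.062 = 0.00101556
Normalizing constant = 0.02050521.
P(Transmitter T5 | evidence) = 0.00469245 / 0.02050521 ≈ 0.229.

0.229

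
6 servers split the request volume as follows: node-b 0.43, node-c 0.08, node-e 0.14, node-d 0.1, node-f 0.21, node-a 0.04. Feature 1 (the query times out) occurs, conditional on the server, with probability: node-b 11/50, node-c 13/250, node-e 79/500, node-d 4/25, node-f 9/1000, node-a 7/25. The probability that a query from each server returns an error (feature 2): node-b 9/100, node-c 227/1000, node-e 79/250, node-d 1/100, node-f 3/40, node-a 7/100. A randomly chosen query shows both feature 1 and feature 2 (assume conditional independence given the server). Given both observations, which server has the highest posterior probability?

node-b

Compute prior × likelihood for every hypothesis:
  node-b: 0.43 × 0.22 × 0.09 = 0.008514
  node-c: 0.08 × 0.052 × 0.227 = 0.00094432
  node-e: 0.14 × 0.158 × 0.316 = 0.00698992
  node-d: 0.1 × 0.16 × 0.01 = 0.00016
  node-f: 0.21 × 0.009 × 0.075 = 0.00014175
  node-a: 0.04 × 0.28 × 0.07 = 0.000784
Total = 0.01753399.
Largest term belongs to node-b, so node-b is most probable.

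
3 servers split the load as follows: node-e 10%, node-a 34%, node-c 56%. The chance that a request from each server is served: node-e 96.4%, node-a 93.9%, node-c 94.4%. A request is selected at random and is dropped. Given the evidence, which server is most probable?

node-c

Taking complements, P(dropped | each) = node-e 0.036, node-a 0.061, node-c 0.056.
Compute prior × likelihood for every hypothesis:
  node-e: 0.1 × 0.036 = 0.0036
  node-a: 0.34 × 0.061 = 0.02074
  node-c: 0.56 × 0.056 = 0.03136
Sum = 0.0557.
Largest term belongs to node-c, so node-c is most probable.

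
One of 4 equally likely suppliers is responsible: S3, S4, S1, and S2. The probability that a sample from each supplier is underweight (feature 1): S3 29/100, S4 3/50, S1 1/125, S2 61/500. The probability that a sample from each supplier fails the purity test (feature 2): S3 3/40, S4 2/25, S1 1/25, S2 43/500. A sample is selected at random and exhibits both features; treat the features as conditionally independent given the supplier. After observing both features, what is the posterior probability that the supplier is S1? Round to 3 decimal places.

With a uniform prior (1/4 each), posterior ∝ likelihood:
  S3: 0.29 × 0.075 = 0.02175
  S4: 0.06 × 0.08 = 0.0048
  S1: 0.008 × 0.04 = 0.00032
  S2: 0.122 × 0.086 = 0.010492
Sum = 0.037362.
P(S1 | evidence) = 0.00032 / 0.037362 ≈ 0.009.

0.009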